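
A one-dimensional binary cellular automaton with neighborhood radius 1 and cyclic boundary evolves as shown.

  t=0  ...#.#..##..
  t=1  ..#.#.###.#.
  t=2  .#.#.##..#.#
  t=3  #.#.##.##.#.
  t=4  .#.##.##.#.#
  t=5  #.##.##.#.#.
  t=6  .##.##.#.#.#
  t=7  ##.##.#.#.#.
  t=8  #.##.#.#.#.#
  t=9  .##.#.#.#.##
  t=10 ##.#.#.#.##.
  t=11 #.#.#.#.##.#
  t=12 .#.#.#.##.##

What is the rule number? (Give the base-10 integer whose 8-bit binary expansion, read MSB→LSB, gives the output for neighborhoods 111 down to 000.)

  nb ###: next=.  (t=1,i=7, bit7=0)
  nb ##.: next=.  (t=0,i=9, bit6=0)
  nb #.#: next=#  (t=0,i=4, bit5=1)
  nb #..: next=#  (t=0,i=6, bit4=1)
  nb .##: next=#  (t=0,i=8, bit3=1)
  nb .#.: next=.  (t=0,i=3, bit2=0)
  nb ..#: next=#  (t=0,i=2, bit1=1)
  nb ...: next=.  (t=0,i=0, bit0=0)
  bits 00111010 = 58

58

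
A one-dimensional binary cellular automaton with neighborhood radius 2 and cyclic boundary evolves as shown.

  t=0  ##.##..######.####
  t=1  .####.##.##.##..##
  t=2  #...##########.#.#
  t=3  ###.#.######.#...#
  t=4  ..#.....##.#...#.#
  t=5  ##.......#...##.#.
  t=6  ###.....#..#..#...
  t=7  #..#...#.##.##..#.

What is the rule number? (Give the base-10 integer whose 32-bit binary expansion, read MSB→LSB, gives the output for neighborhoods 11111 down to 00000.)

  #####|#  b31=1 t=0,i=9
  ####.|.  b30=0 t=0,i=0
  ###.#|#  b29=1 t=0,i=1
  ###..|.  b28=0 t=6,i=2
  ##.##|#  b27=1 t=0,i=2
  ##.#.|.  b26=0 t=2,i=14
  ##..#|.  b25=0 t=0,i=5
  ##...|#  b24=1 t=2,i=1
  #.###|.  b23=0 t=0,i=14
  #.##.|#  b22=1 t=0,i=3
  #.#.#|.  b21=0 t=2,i=15
  #.#..|.  b20=0 t=3,i=13
  #..##|#  b19=1 t=0,i=6
  #..#.|#  b18=1 t=4,i=1
  #...#|#  b17=1 t=2,i=2
  #....|.  b16=0 t=4,i=4
  .####|.  b15=0 t=0,i=8
  .###.|.  b14=0 t=6,i=1
  .##.#|#  b13=1 t=1,i=7
  .##..|#  b12=1 t=0,i=4
  .#.##|.  b11=0 t=2,i=16
  .#.#.|#  b10=1 t=4,i=16
  .#..#|#  b9=1 t=4,i=0
  .#...|.  b8=0 t=3,i=14
  ..###|#  b7=1 t=0,i=7
  ..##.|.  b6=0 t=1,i=16
  ..#.#|.  b5=0 t=4,i=15
  ..#..|.  b4=0 t=4,i=2
  ...##|.  b3=0 t=2,i=3
  ...#.|#  b2=1 t=4,i=14
  ....#|.  b1=0 t=4,i=6
  .....|.  b0=0 t=4,i=5
  bits 10101001010011100011011010000100 = 2840475268

2840475268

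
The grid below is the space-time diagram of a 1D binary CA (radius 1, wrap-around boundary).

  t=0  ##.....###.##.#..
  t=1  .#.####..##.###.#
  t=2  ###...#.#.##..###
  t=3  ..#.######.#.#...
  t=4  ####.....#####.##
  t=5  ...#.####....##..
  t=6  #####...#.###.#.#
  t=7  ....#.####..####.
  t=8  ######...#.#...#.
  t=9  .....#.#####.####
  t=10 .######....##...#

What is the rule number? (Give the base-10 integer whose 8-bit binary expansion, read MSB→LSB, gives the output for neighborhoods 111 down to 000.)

103

  [7] ### => .  t=0,i=8
  [6] ##. => #  t=0,i=1
  [5] #.# => #  t=0,i=10
  [4] #.. => .  t=0,i=2
  [3] .## => .  t=0,i=0
  [2] .#. => #  t=0,i=14
  [1] ..# => #  t=0,i=6
  [0] ... => #  t=0,i=3
  bits 01100111 = 103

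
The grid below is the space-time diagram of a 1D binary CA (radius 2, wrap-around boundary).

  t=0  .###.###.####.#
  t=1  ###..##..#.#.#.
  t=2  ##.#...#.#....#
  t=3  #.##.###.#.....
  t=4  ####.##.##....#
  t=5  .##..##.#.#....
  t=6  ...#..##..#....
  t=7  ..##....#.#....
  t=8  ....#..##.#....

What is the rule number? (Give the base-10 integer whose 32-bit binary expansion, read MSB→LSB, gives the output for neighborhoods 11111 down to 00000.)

  #####|#  b31=1 t=4,i=1
  ####.|#  b30=1 t=0,i=11
  ###.#|.  b29=0 t=0,i=3
  ###..|.  b28=0 t=1,i=2
  ##.##|.  b27=0 t=0,i=4
  ##.#.|#  b26=1 t=0,i=13
  ##..#|#  b25=1 t=1,i=3
  ##...|#  b24=1 t=4,i=10
  #.###|#  b23=1 t=0,i=1
  #.##.|#  b22=1 t=3,i=2
  #.#.#|.  b21=0 t=0,i=14
  #.#..|#  b20=1 t=2,i=3
  #..##|.  b19=0 t=1,i=4
  #..#.|.  b18=0 t=1,i=8
  #...#|#  b17=1 t=2,i=5
  #....|.  b16=0 t=2,i=11
  .####|.  b15=0 t=0,i=10
  .###.|#  b14=1 t=0,i=2
  .##.#|#  b13=1 t=3,i=3
  .##..|.  b12=0 t=1,i=6
  .#.##|#  b11=1 t=0,i=0
  .#.#.|.  b10=0 t=1,i=10
  .#..#|.  b9=0 t=6,i=4
  .#...|.  b8=0 t=2,i=4
  ..###|.  b7=0 t=2,i=14
  ..##.|.  b6=0 t=1,i=5
  ..#.#|#  b5=1 t=1,i=9
  ..#..|#  b4=1 t=6,i=3
  ...##|.  b3=0 t=2,i=13
  ...#.|#  b2=1 t=2,i=6
  ....#|.  b1=0 t=2,i=12
  .....|.  b0=0 t=3,i=12
  bits 11000111110100100110100000110100 = 3352455220

3352455220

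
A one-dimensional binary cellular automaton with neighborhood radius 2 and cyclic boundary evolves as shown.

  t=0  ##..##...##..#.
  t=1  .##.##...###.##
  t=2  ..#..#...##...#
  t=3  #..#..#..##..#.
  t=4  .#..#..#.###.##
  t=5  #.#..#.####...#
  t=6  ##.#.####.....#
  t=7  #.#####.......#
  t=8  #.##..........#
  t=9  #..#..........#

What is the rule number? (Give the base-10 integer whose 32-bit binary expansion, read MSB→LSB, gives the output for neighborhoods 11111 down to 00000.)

  [31] ##### => .  t=7,i=4
  [30] ####. => .  t=5,i=9
  [29] ###.# => .  t=1,i=11
  [28] ###.. => .  t=5,i=10
  [27] ##.## => .  t=1,i=0
  [26] ##.#. => #  t=4,i=0
  [25] ##..# => #  t=0,i=2
  [24] ##... => .  t=0,i=6
  [23] #.### => #  t=4,i=9
  [22] #.##. => .  t=0,i=0
  [21] #.#.# => #  t=6,i=3
  [20] #.#.. => .  t=3,i=0
  [19] #..## => .  t=0,i=3
  [18] #..#. => .  t=0,i=12
  [17] #...# => .  t=0,i=7
  [16] #.... => .  t=6,i=10
  [15] .#### => #  t=5,i=8
  [14] .###. => #  t=1,i=10
  [13] .##.# => #  t=1,i=2
  [12] .##.. => #  t=0,i=1
  [11] .#.## => #  t=0,i=14
  [10] .#.#. => #  t=3,i=14
  [9] .#..# => #  t=2,i=0
  [8] .#... => #  t=2,i=6
  [7] ..### => #  t=1,i=9
  [6] ..##. => #  t=0,i=4
  [5] ..#.# => #  t=0,i=13
  [4] ..#.. => .  t=2,i=2
  [3] ...## => .  t=0,i=8
  [2] ...#. => #  t=2,i=13
  [1] ....# => .  t=6,i=12
  [0] ..... => .  t=6,i=11
  bits 00000110101000001111111111100100 = 111214564

111214564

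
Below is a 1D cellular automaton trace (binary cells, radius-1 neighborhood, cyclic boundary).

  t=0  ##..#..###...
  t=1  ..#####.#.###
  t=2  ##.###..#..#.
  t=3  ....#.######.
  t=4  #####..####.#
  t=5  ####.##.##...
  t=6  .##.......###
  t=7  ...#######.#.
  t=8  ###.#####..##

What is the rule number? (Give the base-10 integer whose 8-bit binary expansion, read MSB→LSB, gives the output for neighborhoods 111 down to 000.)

  [7] ### => #  t=0,i=8
  [6] ##. => .  t=0,i=1
  [5] #.# => .  t=1,i=7
  [4] #.. => #  t=0,i=2
  [3] .## => .  t=0,i=0
  [2] .#. => #  t=0,i=4
  [1] ..# => #  t=0,i=3
  [0] ... => #  t=0,i=11
  bits 10010111 = 151

151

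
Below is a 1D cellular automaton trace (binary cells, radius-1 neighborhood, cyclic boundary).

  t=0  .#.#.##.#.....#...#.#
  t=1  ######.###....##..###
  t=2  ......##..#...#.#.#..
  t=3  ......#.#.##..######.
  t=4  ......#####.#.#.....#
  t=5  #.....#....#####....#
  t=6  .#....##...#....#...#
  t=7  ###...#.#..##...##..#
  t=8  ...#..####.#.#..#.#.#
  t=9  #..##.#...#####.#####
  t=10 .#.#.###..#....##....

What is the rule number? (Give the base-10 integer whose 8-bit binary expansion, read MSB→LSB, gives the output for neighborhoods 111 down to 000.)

  ###|.  b7=0 t=1,i=0
  ##.|.  b6=0 t=0,i=6
  #.#|#  b5=1 t=0,i=0
  #..|#  b4=1 t=0,i=9
  .##|#  b3=1 t=0,i=5
  .#.|#  b2=1 t=0,i=1
  ..#|.  b1=0 t=0,i=13
  ...|.  b0=0 t=0,i=10
  bits 00111100 = 60

60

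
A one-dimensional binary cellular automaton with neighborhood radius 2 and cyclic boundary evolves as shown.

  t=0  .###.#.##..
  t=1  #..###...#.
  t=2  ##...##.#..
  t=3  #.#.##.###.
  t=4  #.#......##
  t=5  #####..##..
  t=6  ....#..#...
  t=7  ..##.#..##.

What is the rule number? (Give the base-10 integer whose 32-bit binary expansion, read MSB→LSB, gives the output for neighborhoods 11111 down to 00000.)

  ##### -> .   bit 31 = 0  t=5,i=2
  ####. -> .   bit 30 = 0  t=5,i=3
  ###.# -> #   bit 29 = 1  t=0,i=3
  ###.. -> #   bit 28 = 1  t=1,i=5
  ##.## -> .   bit 27 = 0  t=3,i=6
  ##.#. -> #   bit 26 = 1  t=0,i=4
  ##..# -> .   bit 25 = 0  t=5,i=5
  ##... -> #   bit 24 = 1  t=0,i=9
  #.### -> .   bit 23 = 0  t=3,i=7
  #.##. -> .   bit 22 = 0  t=0,i=7
  #.#.# -> #   bit 21 = 1  t=0,i=5
  #.#.. -> #   bit 20 = 1  t=1,i=0
  #..## -> .   bit 19 = 0  t=1,i=2
  #..#. -> .   bit 18 = 0  t=6,i=6
  #...# -> .   bit 17 = 0  t=0,i=10
  #.... -> #   bit 16 = 1  t=4,i=4
  .#### -> .   bit 15 = 0  t=5,i=1
  .###. -> .   bit 14 = 0  t=0,i=2
  .##.# -> .   bit 13 = 0  t=2,i=6
  .##.. -> .   bit 12 = 0  t=0,i=8
  .#.## -> .   bit 11 = 0  t=0,i=6
  .#.#. -> .   bit 10 = 0  t=1,i=10
  .#..# -> #   bit 9 = 1  t=1,i=1
  .#... -> #   bit 8 = 1  t=4,i=3
  ..### -> .   bit 7 = 0  t=0,i=1
  ..##. -> #   bit 6 = 1  t=2,i=0
  ..#.# -> .   bit 5 = 0  t=1,i=9
  ..#.. -> .   bit 4 = 0  t=6,i=4
  ...## -> #   bit 3 = 1  t=0,i=0
  ...#. -> #   bit 2 = 1  t=1,i=8
  ....# -> #   bit 1 = 1  t=4,i=7
  ..... -> .   bit 0 = 0  t=4,i=5
  bits 00110101001100010000001101001110 = 892404558

892404558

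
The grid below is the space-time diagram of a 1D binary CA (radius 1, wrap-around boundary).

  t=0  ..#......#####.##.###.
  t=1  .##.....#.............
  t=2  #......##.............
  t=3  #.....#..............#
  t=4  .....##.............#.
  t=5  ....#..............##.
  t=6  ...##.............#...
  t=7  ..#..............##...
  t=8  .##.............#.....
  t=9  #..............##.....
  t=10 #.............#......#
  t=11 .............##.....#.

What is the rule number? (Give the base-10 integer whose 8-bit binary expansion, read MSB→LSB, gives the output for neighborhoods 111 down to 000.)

  ###|.  b7=0 t=0,i=10
  ##.|.  b6=0 t=0,i=13
  #.#|.  b5=0 t=0,i=14
  #..|.  b4=0 t=0,i=3
  .##|.  b3=0 t=0,i=9
  .#.|#  b2=1 t=0,i=2
  ..#|#  b1=1 t=0,i=1
  ...|.  b0=0 t=0,i=0
  bits 00000110 = 6

6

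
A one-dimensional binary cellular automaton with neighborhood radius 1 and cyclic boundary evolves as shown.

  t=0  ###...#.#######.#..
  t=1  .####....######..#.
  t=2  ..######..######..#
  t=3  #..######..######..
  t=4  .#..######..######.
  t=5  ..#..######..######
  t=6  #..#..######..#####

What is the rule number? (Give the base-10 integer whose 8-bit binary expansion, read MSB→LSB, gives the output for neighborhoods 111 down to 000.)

  [7] ### => #  t=0,i=1
  [6] ##. => #  t=0,i=2
  [5] #.# => .  t=0,i=7
  [4] #.. => #  t=0,i=3
  [3] .## => .  t=0,i=0
  [2] .#. => .  t=0,i=6
  [1] ..# => .  t=0,i=5
  [0] ... => #  t=0,i=4
  bits 11010001 = 209

209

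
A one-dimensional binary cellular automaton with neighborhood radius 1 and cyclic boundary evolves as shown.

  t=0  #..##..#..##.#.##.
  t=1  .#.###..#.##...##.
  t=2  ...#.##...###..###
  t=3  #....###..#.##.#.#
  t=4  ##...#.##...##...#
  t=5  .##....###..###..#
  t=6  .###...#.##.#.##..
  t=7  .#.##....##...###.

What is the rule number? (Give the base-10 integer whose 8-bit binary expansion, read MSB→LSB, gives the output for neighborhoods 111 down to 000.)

88

  ###|.  b7=0 t=1,i=4
  ##.|#  b6=1 t=0,i=4
  #.#|.  b5=0 t=0,i=12
  #..|#  b4=1 t=0,i=1
  .##|#  b3=1 t=0,i=3
  .#.|.  b2=0 t=0,i=0
  ..#|.  b1=0 t=0,i=2
  ...|.  b0=0 t=1,i=13
  bits 01011000 = 88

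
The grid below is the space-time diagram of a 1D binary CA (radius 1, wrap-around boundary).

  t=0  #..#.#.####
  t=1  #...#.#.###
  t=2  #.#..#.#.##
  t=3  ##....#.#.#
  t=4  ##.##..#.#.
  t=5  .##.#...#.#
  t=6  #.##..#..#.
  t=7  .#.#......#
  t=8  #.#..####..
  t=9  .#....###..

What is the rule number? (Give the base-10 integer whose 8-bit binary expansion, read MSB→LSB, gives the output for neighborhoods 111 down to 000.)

225

  nb ###: next=#  (t=0,i=8, bit7=1)
  nb ##.: next=#  (t=0,i=0, bit6=1)
  nb #.#: next=#  (t=0,i=4, bit5=1)
  nb #..: next=.  (t=0,i=1, bit4=0)
  nb .##: next=.  (t=0,i=7, bit3=0)
  nb .#.: next=.  (t=0,i=3, bit2=0)
  nb ..#: next=.  (t=0,i=2, bit1=0)
  nb ...: next=#  (t=1,i=2, bit0=1)
  bits 11100001 = 225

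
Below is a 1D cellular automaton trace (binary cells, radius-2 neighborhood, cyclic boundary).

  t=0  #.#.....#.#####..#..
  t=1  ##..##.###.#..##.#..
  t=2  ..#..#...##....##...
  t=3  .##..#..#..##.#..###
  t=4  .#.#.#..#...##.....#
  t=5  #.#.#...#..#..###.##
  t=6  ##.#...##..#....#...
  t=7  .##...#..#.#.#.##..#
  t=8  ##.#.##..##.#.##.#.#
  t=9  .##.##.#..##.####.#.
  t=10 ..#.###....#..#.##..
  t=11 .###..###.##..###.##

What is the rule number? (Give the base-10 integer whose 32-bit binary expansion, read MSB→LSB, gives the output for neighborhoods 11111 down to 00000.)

  #####|.  b31=0 t=0,i=12
  ####.|.  b30=0 t=0,i=13
  ###.#|#  b29=1 t=1,i=9
  ###..|#  b28=1 t=0,i=14
  ##.##|.  b27=0 t=1,i=6
  ##.#.|#  b26=1 t=1,i=10
  ##..#|#  b25=1 t=0,i=15
  ##...|#  b24=1 t=2,i=11
  #.###|.  b23=0 t=0,i=10
  #.##.|#  b22=1 t=3,i=1
  #.#.#|.  b21=0 t=4,i=1
  #.#..|.  b20=0 t=0,i=2
  #..##|.  b19=0 t=1,i=3
  #..#.|.  b18=0 t=0,i=16
  #...#|.  b17=0 t=2,i=7
  #....|#  b16=1 t=0,i=4
  .####|#  b15=1 t=0,i=11
  .###.|.  b14=0 t=1,i=8
  .##.#|#  b13=1 t=1,i=5
  .##..|.  b12=0 t=1,i=1
  .#.##|#  b11=1 t=0,i=9
  .#.#.|#  b10=1 t=0,i=1
  .#..#|.  b9=0 t=0,i=18
  .#...|.  b8=0 t=0,i=3
  ..###|.  b7=0 t=3,i=17
  ..##.|.  b6=0 t=1,i=0
  ..#.#|#  b5=1 t=0,i=0
  ..#..|#  b4=1 t=0,i=17
  ...##|#  b3=1 t=2,i=8
  ...#.|#  b2=1 t=0,i=7
  ....#|.  b1=0 t=0,i=6
  .....|#  b0=1 t=0,i=5
  bits 00110111010000011010110000111101 = 927050813

927050813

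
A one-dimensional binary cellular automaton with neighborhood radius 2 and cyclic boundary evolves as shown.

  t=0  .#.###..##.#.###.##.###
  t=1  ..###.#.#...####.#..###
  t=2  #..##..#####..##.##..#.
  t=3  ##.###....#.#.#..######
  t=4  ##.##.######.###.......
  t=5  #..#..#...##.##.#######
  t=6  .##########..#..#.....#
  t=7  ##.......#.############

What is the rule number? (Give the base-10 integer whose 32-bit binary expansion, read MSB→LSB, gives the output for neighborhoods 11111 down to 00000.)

  [31] ##### => .  t=2,i=9
  [30] ####. => #  t=1,i=14
  [29] ###.# => #  t=0,i=15
  [28] ###.. => .  t=0,i=5
  [27] ##.## => .  t=0,i=16
  [26] ##.#. => .  t=0,i=0
  [25] ##..# => #  t=0,i=6
  [24] ##... => #  t=3,i=6
  [23] #.### => #  t=0,i=3
  [22] #.##. => #  t=0,i=17
  [21] #.#.# => .  t=0,i=1
  [20] #.#.. => #  t=1,i=8
  [19] #..## => .  t=0,i=7
  [18] #..#. => #  t=2,i=20
  [17] #...# => #  t=1,i=10
  [16] #.... => #  t=3,i=7
  [15] .#### => .  t=1,i=13
  [14] .###. => #  t=0,i=4
  [13] .##.# => .  t=0,i=9
  [12] .##.. => #  t=2,i=4
  [11] .#.## => #  t=0,i=2
  [10] .#.#. => #  t=1,i=7
  [9] .#..# => #  t=1,i=18
  [8] .#... => #  t=1,i=9
  [7] ..### => .  t=1,i=2
  [6] ..##. => #  t=0,i=8
  [5] ..#.# => #  t=2,i=21
  [4] ..#.. => #  t=5,i=3
  [3] ...## => #  t=1,i=11
  [2] ...#. => #  t=3,i=9
  [1] ....# => #  t=3,i=8
  [0] ..... => #  t=4,i=18
  bits 01100011110101110101111101111111 = 1675059071

1675059071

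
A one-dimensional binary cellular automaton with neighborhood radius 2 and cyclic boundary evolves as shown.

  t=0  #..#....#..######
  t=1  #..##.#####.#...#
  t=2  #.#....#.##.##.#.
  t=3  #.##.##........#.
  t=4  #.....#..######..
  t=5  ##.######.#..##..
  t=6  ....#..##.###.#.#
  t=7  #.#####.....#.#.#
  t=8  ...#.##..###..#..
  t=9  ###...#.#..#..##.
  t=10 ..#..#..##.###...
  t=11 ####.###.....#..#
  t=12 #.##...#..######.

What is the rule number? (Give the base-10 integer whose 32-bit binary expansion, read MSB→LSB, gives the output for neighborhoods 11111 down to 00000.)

1882755871

  #####|.  b31=0 t=0,i=13
  ####.|#  b30=1 t=0,i=16
  ###.#|#  b29=1 t=1,i=10
  ###..|#  b28=1 t=0,i=0
  ##.##|.  b27=0 t=1,i=5
  ##.#.|.  b26=0 t=1,i=11
  ##..#|.  b25=0 t=0,i=1
  ##...|.  b24=0 t=3,i=7
  #.###|.  b23=0 t=1,i=6
  #.##.|.  b22=0 t=2,i=9
  #.#.#|#  b21=1 t=2,i=0
  #.#..|#  b20=1 t=1,i=12
  #..##|#  b19=1 t=0,i=10
  #..#.|.  b18=0 t=0,i=2
  #...#|.  b17=0 t=1,i=14
  #....|.  b16=0 t=0,i=5
  .####|#  b15=1 t=0,i=12
  .###.|.  b14=0 t=6,i=11
  .##.#|.  b13=0 t=1,i=4
  .##..|#  b12=1 t=1,i=0
  .#.##|.  b11=0 t=2,i=8
  .#.#.|.  b10=0 t=2,i=1
  .#..#|#  b9=1 t=0,i=9
  .#...|#  b8=1 t=0,i=4
  ..###|.  b7=0 t=0,i=11
  ..##.|.  b6=0 t=1,i=3
  ..#.#|.  b5=0 t=2,i=7
  ..#..|#  b4=1 t=0,i=3
  ...##|#  b3=1 t=1,i=15
  ...#.|#  b2=1 t=0,i=7
  ....#|#  b1=1 t=0,i=6
  .....|#  b0=1 t=3,i=9
  bits 01110000001110001001001100011111 = 1882755871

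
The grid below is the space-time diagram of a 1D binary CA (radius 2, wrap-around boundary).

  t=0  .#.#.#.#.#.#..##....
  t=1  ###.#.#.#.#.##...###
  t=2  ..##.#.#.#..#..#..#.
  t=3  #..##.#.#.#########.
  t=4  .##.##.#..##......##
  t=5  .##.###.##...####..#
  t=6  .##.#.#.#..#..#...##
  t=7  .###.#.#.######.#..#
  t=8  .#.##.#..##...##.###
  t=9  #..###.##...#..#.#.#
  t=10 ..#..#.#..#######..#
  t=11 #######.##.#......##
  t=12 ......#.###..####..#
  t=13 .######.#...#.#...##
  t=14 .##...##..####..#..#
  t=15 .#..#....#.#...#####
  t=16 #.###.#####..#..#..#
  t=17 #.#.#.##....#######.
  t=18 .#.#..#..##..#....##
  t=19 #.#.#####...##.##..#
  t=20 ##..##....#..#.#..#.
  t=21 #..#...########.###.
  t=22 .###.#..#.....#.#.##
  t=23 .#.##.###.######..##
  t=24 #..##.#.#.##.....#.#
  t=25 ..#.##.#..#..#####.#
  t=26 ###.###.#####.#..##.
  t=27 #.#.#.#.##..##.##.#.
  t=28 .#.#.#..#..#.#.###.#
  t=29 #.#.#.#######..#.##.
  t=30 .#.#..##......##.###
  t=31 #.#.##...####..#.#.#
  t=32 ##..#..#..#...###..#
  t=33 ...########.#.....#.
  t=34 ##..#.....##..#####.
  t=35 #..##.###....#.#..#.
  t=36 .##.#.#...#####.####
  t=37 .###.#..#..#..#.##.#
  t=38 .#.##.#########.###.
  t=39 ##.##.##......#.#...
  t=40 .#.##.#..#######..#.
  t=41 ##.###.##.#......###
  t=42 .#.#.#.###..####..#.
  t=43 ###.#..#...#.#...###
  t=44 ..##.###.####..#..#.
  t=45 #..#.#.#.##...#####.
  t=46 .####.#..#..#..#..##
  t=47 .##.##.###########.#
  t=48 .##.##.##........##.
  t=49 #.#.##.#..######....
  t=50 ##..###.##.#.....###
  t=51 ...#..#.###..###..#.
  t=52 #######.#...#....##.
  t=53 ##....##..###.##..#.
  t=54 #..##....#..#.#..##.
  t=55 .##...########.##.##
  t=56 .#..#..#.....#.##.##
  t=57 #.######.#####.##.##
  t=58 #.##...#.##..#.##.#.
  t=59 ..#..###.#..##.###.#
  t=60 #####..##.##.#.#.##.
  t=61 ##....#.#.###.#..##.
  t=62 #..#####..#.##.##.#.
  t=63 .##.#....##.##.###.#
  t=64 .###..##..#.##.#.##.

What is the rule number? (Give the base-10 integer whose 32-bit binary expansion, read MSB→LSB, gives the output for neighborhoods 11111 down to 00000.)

617588279

  #####|.  b31=0 t=1,i=0
  ####.|.  b30=0 t=1,i=1
  ###.#|#  b29=1 t=1,i=2
  ###..|.  b28=0 t=5,i=16
  ##.##|.  b27=0 t=4,i=0
  ##.#.|#  b26=1 t=1,i=3
  ##..#|.  b25=0 t=5,i=17
  ##...|.  b24=0 t=0,i=16
  #.###|#  b23=1 t=3,i=10
  #.##.|#  b22=1 t=1,i=12
  #.#.#|.  b21=0 t=0,i=3
  #.#..|.  b20=0 t=0,i=11
  #..##|#  b19=1 t=0,i=13
  #..#.|#  b18=1 t=2,i=11
  #...#|#  b17=1 t=1,i=15
  #....|#  b16=1 t=0,i=17
  .####|#  b15=1 t=1,i=18
  .###.|.  b14=0 t=5,i=5
  .##.#|#  b13=1 t=2,i=3
  .##..|.  b12=0 t=0,i=15
  .#.##|.  b11=0 t=1,i=11
  .#.#.|#  b10=1 t=0,i=2
  .#..#|#  b9=1 t=0,i=12
  .#...|.  b8=0 t=2,i=19
  ..###|.  b7=0 t=1,i=17
  ..##.|.  b6=0 t=0,i=14
  ..#.#|#  b5=1 t=0,i=1
  ..#..|#  b4=1 t=2,i=12
  ...##|.  b3=0 t=1,i=16
  ...#.|#  b2=1 t=0,i=0
  ....#|#  b1=1 t=0,i=19
  .....|#  b0=1 t=0,i=18
  bits 00100100110011111010011000110111 = 617588279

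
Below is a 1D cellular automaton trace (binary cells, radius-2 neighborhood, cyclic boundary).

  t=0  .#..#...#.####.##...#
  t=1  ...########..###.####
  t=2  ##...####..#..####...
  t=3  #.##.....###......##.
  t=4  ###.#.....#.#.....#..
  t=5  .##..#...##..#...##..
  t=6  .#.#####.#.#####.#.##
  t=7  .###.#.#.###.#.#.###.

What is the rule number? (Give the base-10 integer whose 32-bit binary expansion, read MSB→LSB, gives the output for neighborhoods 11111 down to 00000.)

2883996020

  nb #####: next=#  (t=1,i=5, bit31=1)
  nb ####.: next=.  (t=0,i=12, bit30=0)
  nb ###.#: next=#  (t=0,i=13, bit29=1)
  nb ###..: next=.  (t=1,i=10, bit28=0)
  nb ##.##: next=#  (t=0,i=14, bit27=1)
  nb ##.#.: next=.  (t=3,i=20, bit26=0)
  nb ##..#: next=#  (t=1,i=11, bit25=1)
  nb ##...: next=#  (t=0,i=17, bit24=1)
  nb #.###: next=#  (t=0,i=10, bit23=1)
  nb #.##.: next=#  (t=0,i=15, bit22=1)
  nb #.#.#: next=#  (t=3,i=0, bit21=1)
  nb #.#..: next=.  (t=0,i=1, bit20=0)
  nb #..##: next=.  (t=1,i=12, bit19=0)
  nb #..#.: next=#  (t=0,i=3, bit18=1)
  nb #...#: next=#  (t=0,i=6, bit17=1)
  nb #....: next=.  (t=3,i=5, bit16=0)
  nb .####: next=.  (t=0,i=11, bit15=0)
  nb .###.: next=#  (t=1,i=14, bit14=1)
  nb .##.#: next=.  (t=3,i=19, bit13=0)
  nb .##..: next=.  (t=0,i=16, bit12=0)
  nb .#.##: next=#  (t=0,i=9, bit11=1)
  nb .#.#.: next=.  (t=0,i=0, bit10=0)
  nb .#..#: next=.  (t=0,i=2, bit9=0)
  nb .#...: next=#  (t=0,i=5, bit8=1)
  nb ..###: next=.  (t=1,i=3, bit7=0)
  nb ..##.: next=#  (t=2,i=0, bit6=1)
  nb ..#.#: next=#  (t=0,i=8, bit5=1)
  nb ..#..: next=#  (t=0,i=4, bit4=1)
  nb ...##: next=.  (t=1,i=2, bit3=0)
  nb ...#.: next=#  (t=0,i=7, bit2=1)
  nb ....#: next=.  (t=3,i=7, bit1=0)
  nb .....: next=.  (t=3,i=6, bit0=0)
  bits 10101011111001100100100101110100 = 2883996020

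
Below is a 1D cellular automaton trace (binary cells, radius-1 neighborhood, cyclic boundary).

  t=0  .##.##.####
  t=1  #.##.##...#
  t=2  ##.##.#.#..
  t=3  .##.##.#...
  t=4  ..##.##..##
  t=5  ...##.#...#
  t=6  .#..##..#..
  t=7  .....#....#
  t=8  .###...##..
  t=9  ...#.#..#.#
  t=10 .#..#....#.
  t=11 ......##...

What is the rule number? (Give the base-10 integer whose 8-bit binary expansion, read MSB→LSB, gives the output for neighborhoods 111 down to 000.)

97

  nb ###: next=.  (t=0,i=8, bit7=0)
  nb ##.: next=#  (t=0,i=2, bit6=1)
  nb #.#: next=#  (t=0,i=0, bit5=1)
  nb #..: next=.  (t=1,i=7, bit4=0)
  nb .##: next=.  (t=0,i=1, bit3=0)
  nb .#.: next=.  (t=2,i=6, bit2=0)
  nb ..#: next=.  (t=1,i=9, bit1=0)
  nb ...: next=#  (t=1,i=8, bit0=1)
  bits 01100001 = 97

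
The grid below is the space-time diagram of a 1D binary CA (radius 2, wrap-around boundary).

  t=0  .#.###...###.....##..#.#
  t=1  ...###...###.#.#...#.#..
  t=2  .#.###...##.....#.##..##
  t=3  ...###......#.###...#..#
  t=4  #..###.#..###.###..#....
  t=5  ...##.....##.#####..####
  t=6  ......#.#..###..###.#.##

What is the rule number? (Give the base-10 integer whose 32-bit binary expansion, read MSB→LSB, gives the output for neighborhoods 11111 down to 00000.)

1518428582

  ##### -> .   bit 31 = 0  t=5,i=15
  ####. -> #   bit 30 = 1  t=5,i=16
  ###.# -> .   bit 29 = 0  t=1,i=11
  ###.. -> #   bit 28 = 1  t=0,i=5
  ##.## -> #   bit 27 = 1  t=4,i=13
  ##.#. -> .   bit 26 = 0  t=1,i=12
  ##..# -> #   bit 25 = 1  t=0,i=19
  ##... -> .   bit 24 = 0  t=0,i=6
  #.### -> #   bit 23 = 1  t=0,i=3
  #.##. -> .   bit 22 = 0  t=2,i=18
  #.#.# -> .   bit 21 = 0  t=0,i=1
  #.#.. -> .   bit 20 = 0  t=1,i=15
  #..## -> .   bit 19 = 0  t=2,i=21
  #..#. -> .   bit 18 = 0  t=0,i=20
  #...# -> .   bit 17 = 0  t=0,i=7
  #.... -> #   bit 16 = 1  t=0,i=13
  .#### -> .   bit 15 = 0  t=5,i=14
  .###. -> #   bit 14 = 1  t=0,i=4
  .##.# -> #   bit 13 = 1  t=2,i=23
  .##.. -> .   bit 12 = 0  t=0,i=18
  .#.## -> .   bit 11 = 0  t=0,i=2
  .#.#. -> .   bit 10 = 0  t=0,i=0
  .#..# -> .   bit 9 = 0  t=3,i=21
  .#... -> #   bit 8 = 1  t=1,i=16
  ..### -> #   bit 7 = 1  t=0,i=9
  ..##. -> .   bit 6 = 0  t=0,i=17
  ..#.# -> #   bit 5 = 1  t=0,i=21
  ..#.. -> .   bit 4 = 0  t=3,i=20
  ...## -> .   bit 3 = 0  t=0,i=8
  ...#. -> #   bit 2 = 1  t=1,i=18
  ....# -> #   bit 1 = 1  t=0,i=15
  ..... -> .   bit 0 = 0  t=0,i=14
  bits 01011010100000010110000110100110 = 1518428582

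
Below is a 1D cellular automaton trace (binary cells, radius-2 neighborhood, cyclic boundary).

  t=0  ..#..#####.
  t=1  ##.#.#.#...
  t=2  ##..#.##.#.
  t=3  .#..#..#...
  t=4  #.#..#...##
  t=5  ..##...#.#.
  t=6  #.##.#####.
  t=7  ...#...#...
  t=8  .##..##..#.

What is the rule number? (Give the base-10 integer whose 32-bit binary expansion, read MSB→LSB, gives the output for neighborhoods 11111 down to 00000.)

2148742886

  [31] ##### => #  t=0,i=7
  [30] ####. => .  t=0,i=8
  [29] ###.# => .  t=4,i=0
  [28] ###.. => .  t=0,i=9
  [27] ##.## => .  t=6,i=4
  [26] ##.#. => .  t=1,i=2
  [25] ##..# => .  t=2,i=2
  [24] ##... => .  t=0,i=10
  [23] #.### => .  t=6,i=5
  [22] #.##. => .  t=2,i=0
  [21] #.#.# => .  t=1,i=3
  [20] #.#.. => #  t=1,i=7
  [19] #..## => .  t=0,i=4
  [18] #..#. => .  t=2,i=3
  [17] #...# => #  t=0,i=0
  [16] #.... => #  t=3,i=9
  [15] .#### => .  t=0,i=6
  [14] .###. => .  t=4,i=10
  [13] .##.# => #  t=1,i=1
  [12] .##.. => #  t=2,i=1
  [11] .#.## => .  t=2,i=5
  [10] .#.#. => #  t=1,i=4
  [9] .#..# => #  t=0,i=3
  [8] .#... => .  t=1,i=8
  [7] ..### => #  t=0,i=5
  [6] ..##. => #  t=1,i=0
  [5] ..#.# => #  t=2,i=4
  [4] ..#.. => .  t=0,i=2
  [3] ...## => .  t=1,i=10
  [2] ...#. => #  t=0,i=1
  [1] ....# => #  t=3,i=10
  [0] ..... => .  t=7,i=0
  bits 10000000000100110011011011100110 = 2148742886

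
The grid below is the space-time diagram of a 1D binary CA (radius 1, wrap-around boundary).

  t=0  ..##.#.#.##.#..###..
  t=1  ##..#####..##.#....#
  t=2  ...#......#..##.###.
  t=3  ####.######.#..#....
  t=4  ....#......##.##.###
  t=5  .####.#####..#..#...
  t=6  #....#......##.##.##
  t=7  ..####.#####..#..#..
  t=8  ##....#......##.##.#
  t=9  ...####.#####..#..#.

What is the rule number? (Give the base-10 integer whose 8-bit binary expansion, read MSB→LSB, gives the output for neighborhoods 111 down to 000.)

39

  nb ###: next=.  (t=0,i=16, bit7=0)
  nb ##.: next=.  (t=0,i=3, bit6=0)
  nb #.#: next=#  (t=0,i=4, bit5=1)
  nb #..: next=.  (t=0,i=13, bit4=0)
  nb .##: next=.  (t=0,i=2, bit3=0)
  nb .#.: next=#  (t=0,i=5, bit2=1)
  nb ..#: next=#  (t=0,i=1, bit1=1)
  nb ...: next=#  (t=0,i=0, bit0=1)
  bits 00100111 = 39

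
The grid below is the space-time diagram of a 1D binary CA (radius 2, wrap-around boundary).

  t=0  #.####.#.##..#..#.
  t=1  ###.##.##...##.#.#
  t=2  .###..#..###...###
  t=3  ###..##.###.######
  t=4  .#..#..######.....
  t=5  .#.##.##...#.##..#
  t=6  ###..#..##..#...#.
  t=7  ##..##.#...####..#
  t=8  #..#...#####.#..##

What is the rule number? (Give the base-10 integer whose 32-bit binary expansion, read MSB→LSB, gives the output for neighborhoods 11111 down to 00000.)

1774144922

  nb #####: next=.  (t=3,i=0, bit31=0)
  nb ####.: next=#  (t=0,i=4, bit30=1)
  nb ###.#: next=#  (t=0,i=5, bit29=1)
  nb ###..: next=.  (t=2,i=3, bit28=0)
  nb ##.##: next=#  (t=1,i=3, bit27=1)
  nb ##.#.: next=.  (t=0,i=6, bit26=0)
  nb ##..#: next=.  (t=0,i=11, bit25=0)
  nb ##...: next=#  (t=1,i=9, bit24=1)
  nb #.###: next=#  (t=0,i=2, bit23=1)
  nb #.##.: next=.  (t=0,i=9, bit22=0)
  nb #.#.#: next=#  (t=0,i=0, bit21=1)
  nb #.#..: next=#  (t=7,i=7, bit20=1)
  nb #..##: next=#  (t=2,i=8, bit19=1)
  nb #..#.: next=#  (t=0,i=12, bit18=1)
  nb #...#: next=#  (t=1,i=10, bit17=1)
  nb #....: next=#  (t=4,i=14, bit16=1)
  nb .####: next=.  (t=0,i=3, bit15=0)
  nb .###.: next=#  (t=2,i=2, bit14=1)
  nb .##.#: next=.  (t=1,i=5, bit13=0)
  nb .##..: next=.  (t=0,i=10, bit12=0)
  nb .#.##: next=#  (t=0,i=1, bit11=1)
  nb .#.#.: next=#  (t=0,i=17, bit10=1)
  nb .#..#: next=.  (t=0,i=14, bit9=0)
  nb .#...: next=#  (t=6,i=13, bit8=1)
  nb ..###: next=#  (t=2,i=9, bit7=1)
  nb ..##.: next=.  (t=1,i=12, bit6=0)
  nb ..#.#: next=.  (t=0,i=16, bit5=0)
  nb ..#..: next=#  (t=0,i=13, bit4=1)
  nb ...##: next=#  (t=1,i=11, bit3=1)
  nb ...#.: next=.  (t=4,i=0, bit2=0)
  nb ....#: next=#  (t=4,i=17, bit1=1)
  nb .....: next=.  (t=4,i=15, bit0=0)
  bits 01101001101111110100110110011010 = 1774144922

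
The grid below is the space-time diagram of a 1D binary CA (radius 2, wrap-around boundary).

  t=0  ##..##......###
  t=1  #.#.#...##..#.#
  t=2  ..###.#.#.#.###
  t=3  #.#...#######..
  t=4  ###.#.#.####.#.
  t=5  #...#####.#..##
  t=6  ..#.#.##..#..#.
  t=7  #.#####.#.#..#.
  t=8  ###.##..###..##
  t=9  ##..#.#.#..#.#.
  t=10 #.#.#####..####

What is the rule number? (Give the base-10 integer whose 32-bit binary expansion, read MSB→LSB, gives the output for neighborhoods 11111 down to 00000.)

3270642929

  ##### -> #   bit 31 = 1  t=0,i=14
  ####. -> #   bit 30 = 1  t=0,i=0
  ###.# -> .   bit 29 = 0  t=2,i=4
  ###.. -> .   bit 28 = 0  t=0,i=1
  ##.## -> .   bit 27 = 0  t=8,i=3
  ##.#. -> .   bit 26 = 0  t=1,i=1
  ##..# -> #   bit 25 = 1  t=0,i=2
  ##... -> .   bit 24 = 0  t=0,i=6
  #.### -> #   bit 23 = 1  t=2,i=12
  #.##. -> #   bit 22 = 1  t=1,i=14
  #.#.# -> #   bit 21 = 1  t=1,i=2
  #.#.. -> #   bit 20 = 1  t=1,i=4
  #..## -> .   bit 19 = 0  t=0,i=3
  #..#. -> .   bit 18 = 0  t=1,i=11
  #...# -> #   bit 17 = 1  t=1,i=6
  #.... -> .   bit 16 = 0  t=0,i=7
  .#### -> .   bit 15 = 0  t=0,i=13
  .###. -> .   bit 14 = 0  t=2,i=3
  .##.# -> .   bit 13 = 0  t=1,i=0
  .##.. -> .   bit 12 = 0  t=0,i=5
  .#.## -> #   bit 11 = 1  t=1,i=13
  .#.#. -> #   bit 10 = 1  t=1,i=3
  .#..# -> .   bit 9 = 0  t=5,i=11
  .#... -> .   bit 8 = 0  t=1,i=5
  ..### -> #   bit 7 = 1  t=0,i=12
  ..##. -> #   bit 6 = 1  t=0,i=4
  ..#.# -> #   bit 5 = 1  t=1,i=12
  ..#.. -> #   bit 4 = 1  t=6,i=10
  ...## -> .   bit 3 = 0  t=0,i=11
  ...#. -> .   bit 2 = 0  t=6,i=1
  ....# -> .   bit 1 = 0  t=0,i=10
  ..... -> #   bit 0 = 1  t=0,i=8
  bits 11000010111100100000110011110001 = 3270642929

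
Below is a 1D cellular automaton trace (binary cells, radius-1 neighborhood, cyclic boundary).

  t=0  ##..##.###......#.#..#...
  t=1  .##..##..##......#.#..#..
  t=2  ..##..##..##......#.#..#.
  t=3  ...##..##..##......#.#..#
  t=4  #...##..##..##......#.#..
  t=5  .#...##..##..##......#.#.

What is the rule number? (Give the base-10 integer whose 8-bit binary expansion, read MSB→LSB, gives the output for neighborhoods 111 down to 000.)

112

  [7] ### => .  t=0,i=8
  [6] ##. => #  t=0,i=1
  [5] #.# => #  t=0,i=6
  [4] #.. => #  t=0,i=2
  [3] .## => .  t=0,i=0
  [2] .#. => .  t=0,i=16
  [1] ..# => .  t=0,i=3
  [0] ... => .  t=0,i=11
  bits 01110000 = 112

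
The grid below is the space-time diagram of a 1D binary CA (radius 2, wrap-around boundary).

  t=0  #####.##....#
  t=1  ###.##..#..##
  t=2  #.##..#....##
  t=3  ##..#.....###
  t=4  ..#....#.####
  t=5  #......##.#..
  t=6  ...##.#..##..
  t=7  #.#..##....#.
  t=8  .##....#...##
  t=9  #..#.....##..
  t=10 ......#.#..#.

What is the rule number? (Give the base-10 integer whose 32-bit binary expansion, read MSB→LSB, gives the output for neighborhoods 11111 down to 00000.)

2937244841

  #####|#  b31=1 t=0,i=1
  ####.|.  b30=0 t=0,i=3
  ###.#|#  b29=1 t=0,i=4
  ###..|.  b28=0 t=3,i=1
  ##.##|#  b27=1 t=0,i=5
  ##.#.|#  b26=1 t=5,i=9
  ##..#|#  b25=1 t=1,i=6
  ##...|#  b24=1 t=0,i=8
  #.###|.  b23=0 t=4,i=9
  #.##.|.  b22=0 t=0,i=6
  #.#.#|.  b21=0 t=7,i=0
  #.#..|#  b20=1 t=5,i=10
  #..##|.  b19=0 t=1,i=10
  #..#.|.  b18=0 t=1,i=7
  #...#|#  b17=1 t=8,i=9
  #....|.  b16=0 t=0,i=9
  .####|#  b15=1 t=0,i=0
  .###.|#  b14=1 t=2,i=12
  .##.#|.  b13=0 t=5,i=8
  .##..|.  b12=0 t=0,i=7
  .#.##|#  b11=1 t=4,i=8
  .#.#.|#  b10=1 t=7,i=1
  .#..#|.  b9=0 t=1,i=9
  .#...|.  b8=0 t=2,i=7
  ..###|#  b7=1 t=0,i=12
  ..##.|.  b6=0 t=5,i=7
  ..#.#|#  b5=1 t=4,i=7
  ..#..|.  b4=0 t=1,i=8
  ...##|#  b3=1 t=0,i=11
  ...#.|.  b2=0 t=4,i=6
  ....#|.  b1=0 t=0,i=10
  .....|#  b0=1 t=3,i=7
  bits 10101111000100101100110010101001 = 2937244841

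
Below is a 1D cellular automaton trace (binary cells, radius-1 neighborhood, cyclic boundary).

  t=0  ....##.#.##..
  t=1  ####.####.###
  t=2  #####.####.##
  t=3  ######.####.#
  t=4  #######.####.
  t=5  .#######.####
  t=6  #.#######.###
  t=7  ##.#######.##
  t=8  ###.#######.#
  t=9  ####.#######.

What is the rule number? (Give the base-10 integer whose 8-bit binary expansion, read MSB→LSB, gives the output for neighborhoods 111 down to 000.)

  ### -> #   bit 7 = 1  t=1,i=0
  ##. -> #   bit 6 = 1  t=0,i=5
  #.# -> #   bit 5 = 1  t=0,i=6
  #.. -> #   bit 4 = 1  t=0,i=11
  .## -> .   bit 3 = 0  t=0,i=4
  .#. -> #   bit 2 = 1  t=0,i=7
  ..# -> #   bit 1 = 1  t=0,i=3
  ... -> #   bit 0 = 1  t=0,i=0
  bits 11110111 = 247

247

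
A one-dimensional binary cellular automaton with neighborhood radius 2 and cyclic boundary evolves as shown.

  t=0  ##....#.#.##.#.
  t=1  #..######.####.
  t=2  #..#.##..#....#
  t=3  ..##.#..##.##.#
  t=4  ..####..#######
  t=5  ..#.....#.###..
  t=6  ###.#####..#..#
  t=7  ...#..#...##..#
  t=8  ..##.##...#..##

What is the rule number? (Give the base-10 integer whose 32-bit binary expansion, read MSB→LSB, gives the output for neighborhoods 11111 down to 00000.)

  [31] ##### => #  t=1,i=5
  [30] ####. => .  t=1,i=7
  [29] ###.# => .  t=1,i=8
  [28] ###.. => .  t=4,i=5
  [27] ##.## => #  t=1,i=9
  [26] ##.#. => #  t=0,i=12
  [25] ##..# => .  t=2,i=1
  [24] ##... => .  t=0,i=2
  [23] #.### => .  t=1,i=10
  [22] #.##. => #  t=0,i=0
  [21] #.#.# => #  t=0,i=8
  [20] #.#.. => #  t=1,i=0
  [19] #..## => .  t=1,i=2
  [18] #..#. => #  t=2,i=2
  [17] #...# => .  t=7,i=1
  [16] #.... => #  t=0,i=3
  [15] .#### => .  t=1,i=4
  [14] .###. => #  t=5,i=11
  [13] .##.# => #  t=0,i=11
  [12] .##.. => .  t=0,i=1
  [11] .#.## => .  t=0,i=9
  [10] .#.#. => #  t=0,i=7
  [9] .#..# => .  t=1,i=1
  [8] .#... => .  t=2,i=10
  [7] ..### => #  t=1,i=3
  [6] ..##. => #  t=2,i=14
  [5] ..#.# => #  t=0,i=6
  [4] ..#.. => #  t=2,i=9
  [3] ...## => .  t=2,i=13
  [2] ...#. => #  t=0,i=5
  [1] ....# => #  t=0,i=4
  [0] ..... => #  t=5,i=5
  bits 10001100011101010110010011110111 = 2356503799

2356503799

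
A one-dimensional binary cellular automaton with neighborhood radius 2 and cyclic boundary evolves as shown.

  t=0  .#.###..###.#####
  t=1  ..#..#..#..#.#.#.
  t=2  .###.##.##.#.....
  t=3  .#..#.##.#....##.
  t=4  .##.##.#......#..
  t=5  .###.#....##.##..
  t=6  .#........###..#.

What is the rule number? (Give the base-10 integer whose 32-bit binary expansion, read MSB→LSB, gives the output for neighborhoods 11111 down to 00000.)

  #####|.  b31=0 t=0,i=14
  ####.|#  b30=1 t=0,i=15
  ###.#|.  b29=0 t=0,i=10
  ###..|#  b28=1 t=0,i=5
  ##.##|#  b27=1 t=0,i=11
  ##.#.|.  b26=0 t=0,i=0
  ##..#|.  b25=0 t=0,i=6
  ##...|#  b24=1 t=5,i=15
  #.###|.  b23=0 t=0,i=3
  #.##.|.  b22=0 t=2,i=5
  #.#.#|.  b21=0 t=0,i=1
  #.#..|.  b20=0 t=1,i=15
  #..##|.  b19=0 t=0,i=7
  #..#.|.  b18=0 t=1,i=4
  #...#|.  b17=0 t=1,i=0
  #....|.  b16=0 t=2,i=13
  .####|#  b15=1 t=0,i=13
  .###.|.  b14=0 t=0,i=4
  .##.#|#  b13=1 t=2,i=6
  .##..|.  b12=0 t=3,i=15
  .#.##|#  b11=1 t=0,i=2
  .#.#.|.  b10=0 t=1,i=12
  .#..#|#  b9=1 t=1,i=3
  .#...|.  b8=0 t=1,i=16
  ..###|#  b7=1 t=0,i=8
  ..##.|#  b6=1 t=3,i=14
  ..#.#|#  b5=1 t=1,i=11
  ..#..|#  b4=1 t=1,i=2
  ...##|.  b3=0 t=2,i=0
  ...#.|#  b2=1 t=1,i=1
  ....#|.  b1=0 t=2,i=16
  .....|#  b0=1 t=2,i=14
  bits 01011001000000001010101011110101 = 1493215989

1493215989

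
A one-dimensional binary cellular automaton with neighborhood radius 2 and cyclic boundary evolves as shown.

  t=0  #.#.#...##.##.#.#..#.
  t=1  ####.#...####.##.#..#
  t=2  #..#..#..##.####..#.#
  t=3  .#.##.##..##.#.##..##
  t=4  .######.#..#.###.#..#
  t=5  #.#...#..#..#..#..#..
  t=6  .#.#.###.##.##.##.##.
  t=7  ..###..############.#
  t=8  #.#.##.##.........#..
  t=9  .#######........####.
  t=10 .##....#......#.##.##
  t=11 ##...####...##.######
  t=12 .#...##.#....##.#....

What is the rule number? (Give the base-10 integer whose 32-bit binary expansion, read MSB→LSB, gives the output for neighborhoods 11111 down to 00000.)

979414934

  nb #####: next=.  (t=1,i=1, bit31=0)
  nb ####.: next=.  (t=1,i=2, bit30=0)
  nb ###.#: next=#  (t=1,i=3, bit29=1)
  nb ###..: next=#  (t=2,i=15, bit28=1)
  nb ##.##: next=#  (t=0,i=10, bit27=1)
  nb ##.#.: next=.  (t=0,i=13, bit26=0)
  nb ##..#: next=#  (t=2,i=1, bit25=1)
  nb ##...: next=.  (t=8,i=9, bit24=0)
  nb #.###: next=.  (t=2,i=12, bit23=0)
  nb #.##.: next=#  (t=0,i=11, bit22=1)
  nb #.#.#: next=#  (t=0,i=0, bit21=1)
  nb #.#..: next=.  (t=0,i=4, bit20=0)
  nb #..##: next=.  (t=1,i=19, bit19=0)
  nb #..#.: next=.  (t=0,i=18, bit18=0)
  nb #...#: next=.  (t=0,i=6, bit17=0)
  nb #....: next=.  (t=8,i=10, bit16=0)
  nb .####: next=#  (t=1,i=0, bit15=1)
  nb .###.: next=.  (t=4,i=14, bit14=0)
  nb .##.#: next=#  (t=0,i=9, bit13=1)
  nb .##..: next=.  (t=2,i=0, bit12=0)
  nb .#.##: next=#  (t=2,i=19, bit11=1)
  nb .#.#.: next=#  (t=0,i=1, bit10=1)
  nb .#..#: next=#  (t=0,i=17, bit9=1)
  nb .#...: next=#  (t=0,i=5, bit8=1)
  nb ..###: next=#  (t=1,i=9, bit7=1)
  nb ..##.: next=.  (t=0,i=8, bit6=0)
  nb ..#.#: next=.  (t=0,i=19, bit5=0)
  nb ..#..: next=#  (t=2,i=3, bit4=1)
  nb ...##: next=.  (t=0,i=7, bit3=0)
  nb ...#.: next=#  (t=5,i=5, bit2=1)
  nb ....#: next=#  (t=8,i=16, bit1=1)
  nb .....: next=.  (t=8,i=11, bit0=0)
  bits 00111010011000001010111110010110 = 979414934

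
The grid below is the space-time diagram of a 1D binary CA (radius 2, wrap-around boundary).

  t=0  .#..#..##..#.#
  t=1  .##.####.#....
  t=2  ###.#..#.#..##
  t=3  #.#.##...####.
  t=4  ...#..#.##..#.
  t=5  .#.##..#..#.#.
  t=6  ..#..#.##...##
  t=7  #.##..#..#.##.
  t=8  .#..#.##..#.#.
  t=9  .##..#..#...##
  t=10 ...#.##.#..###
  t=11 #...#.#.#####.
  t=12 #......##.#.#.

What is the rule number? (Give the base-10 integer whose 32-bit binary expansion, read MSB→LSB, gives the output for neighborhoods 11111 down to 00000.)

2744675035

  ##### -> #   bit 31 = 1  t=2,i=0
  ####. -> .   bit 30 = 0  t=1,i=6
  ###.# -> #   bit 29 = 1  t=1,i=7
  ###.. -> .   bit 28 = 0  t=10,i=13
  ##.## -> .   bit 27 = 0  t=1,i=3
  ##.#. -> .   bit 26 = 0  t=1,i=8
  ##..# -> #   bit 25 = 1  t=0,i=9
  ##... -> #   bit 24 = 1  t=3,i=6
  #.### -> #   bit 23 = 1  t=1,i=4
  #.##. -> .   bit 22 = 0  t=3,i=4
  #.#.# -> .   bit 21 = 0  t=0,i=13
  #.#.. -> #   bit 20 = 1  t=0,i=1
  #..## -> #   bit 19 = 1  t=0,i=6
  #..#. -> .   bit 18 = 0  t=0,i=3
  #...# -> .   bit 17 = 0  t=3,i=7
  #.... -> .   bit 16 = 0  t=1,i=11
  .#### -> .   bit 15 = 0  t=1,i=5
  .###. -> #   bit 14 = 1  t=10,i=12
  .##.# -> #   bit 13 = 1  t=1,i=2
  .##.. -> .   bit 12 = 0  t=0,i=8
  .#.## -> #   bit 11 = 1  t=3,i=3
  .#.#. -> .   bit 10 = 0  t=0,i=0
  .#..# -> #   bit 9 = 1  t=0,i=2
  .#... -> .   bit 8 = 0  t=1,i=10
  ..### -> #   bit 7 = 1  t=2,i=12
  ..##. -> #   bit 6 = 1  t=0,i=7
  ..#.# -> .   bit 5 = 0  t=0,i=11
  ..#.. -> #   bit 4 = 1  t=0,i=4
  ...## -> #   bit 3 = 1  t=1,i=0
  ...#. -> .   bit 2 = 0  t=4,i=2
  ....# -> #   bit 1 = 1  t=1,i=13
  ..... -> #   bit 0 = 1  t=1,i=12
  bits 10100011100110000110101011011011 = 2744675035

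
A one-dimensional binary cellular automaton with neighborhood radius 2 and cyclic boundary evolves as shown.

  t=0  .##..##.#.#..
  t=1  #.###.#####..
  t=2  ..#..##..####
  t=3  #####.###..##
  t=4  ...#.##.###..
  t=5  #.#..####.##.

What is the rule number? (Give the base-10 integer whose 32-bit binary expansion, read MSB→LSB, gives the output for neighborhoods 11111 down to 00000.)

  ##### -> .   bit 31 = 0  t=1,i=8
  ####. -> #   bit 30 = 1  t=1,i=9
  ###.# -> .   bit 29 = 0  t=1,i=4
  ###.. -> #   bit 28 = 1  t=1,i=10
  ##.## -> #   bit 27 = 1  t=1,i=5
  ##.#. -> #   bit 26 = 1  t=0,i=7
  ##..# -> #   bit 25 = 1  t=0,i=3
  ##... -> #   bit 24 = 1  t=4,i=11
  #.### -> #   bit 23 = 1  t=1,i=2
  #.##. -> #   bit 22 = 1  t=4,i=5
  #.#.# -> #   bit 21 = 1  t=0,i=8
  #.#.. -> #   bit 20 = 1  t=0,i=10
  #..## -> #   bit 19 = 1  t=0,i=4
  #..#. -> #   bit 18 = 1  t=1,i=12
  #...# -> .   bit 17 = 0  t=0,i=12
  #.... -> .   bit 16 = 0  t=4,i=12
  .#### -> .   bit 15 = 0  t=1,i=7
  .###. -> .   bit 14 = 0  t=1,i=3
  .##.# -> #   bit 13 = 1  t=0,i=6
  .##.. -> #   bit 12 = 1  t=0,i=2
  .#.## -> .   bit 11 = 0  t=1,i=1
  .#.#. -> #   bit 10 = 1  t=0,i=9
  .#..# -> #   bit 9 = 1  t=2,i=3
  .#... -> .   bit 8 = 0  t=0,i=11
  ..### -> .   bit 7 = 0  t=2,i=9
  ..##. -> .   bit 6 = 0  t=0,i=1
  ..#.# -> .   bit 5 = 0  t=1,i=0
  ..#.. -> #   bit 4 = 1  t=2,i=2
  ...## -> #   bit 3 = 1  t=0,i=0
  ...#. -> #   bit 2 = 1  t=4,i=2
  ....# -> .   bit 1 = 0  t=4,i=1
  ..... -> #   bit 0 = 1  t=4,i=0
  bits 01011111111111000011011000011101 = 1610364445

1610364445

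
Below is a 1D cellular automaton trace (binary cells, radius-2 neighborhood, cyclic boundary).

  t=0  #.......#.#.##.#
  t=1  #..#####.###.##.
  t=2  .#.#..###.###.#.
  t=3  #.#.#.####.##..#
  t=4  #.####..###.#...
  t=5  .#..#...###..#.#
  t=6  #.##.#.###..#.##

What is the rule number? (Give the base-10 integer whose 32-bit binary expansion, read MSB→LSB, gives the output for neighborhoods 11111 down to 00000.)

  [31] ##### => .  t=1,i=5
  [30] ####. => #  t=1,i=6
  [29] ###.# => #  t=1,i=7
  [28] ###.. => .  t=4,i=5
  [27] ##.## => #  t=0,i=14
  [26] ##.#. => .  t=1,i=15
  [25] ##..# => .  t=3,i=13
  [24] ##... => .  t=0,i=1
  [23] #.### => .  t=1,i=9
  [22] #.##. => .  t=0,i=12
  [21] #.#.# => #  t=0,i=10
  [20] #.#.. => .  t=1,i=0
  [19] #..## => .  t=1,i=2
  [18] #..#. => #  t=2,i=0
  [17] #...# => .  t=4,i=14
  [16] #.... => .  t=0,i=2
  [15] .#### => .  t=1,i=4
  [14] .###. => #  t=1,i=10
  [13] .##.# => #  t=0,i=13
  [12] .##.. => #  t=0,i=0
  [11] .#.## => #  t=0,i=11
  [10] .#.#. => #  t=0,i=9
  [9] .#..# => #  t=1,i=1
  [8] .#... => #  t=4,i=13
  [7] ..### => #  t=1,i=3
  [6] ..##. => .  t=3,i=15
  [5] ..#.# => .  t=0,i=8
  [4] ..#.. => .  t=5,i=4
  [3] ...## => #  t=5,i=7
  [2] ...#. => #  t=0,i=7
  [1] ....# => #  t=0,i=6
  [0] ..... => #  t=0,i=3
  bits 01101000001001000111111110001111 = 1747222415

1747222415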